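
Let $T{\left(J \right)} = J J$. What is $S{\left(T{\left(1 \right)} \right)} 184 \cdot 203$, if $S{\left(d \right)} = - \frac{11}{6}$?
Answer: $- \frac{205436}{3} \approx -68479.0$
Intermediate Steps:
$T{\left(J \right)} = J^{2}$
$S{\left(d \right)} = - \frac{11}{6}$ ($S{\left(d \right)} = \left(-11\right) \frac{1}{6} = - \frac{11}{6}$)
$S{\left(T{\left(1 \right)} \right)} 184 \cdot 203 = \left(- \frac{11}{6}\right) 184 \cdot 203 = \left(- \frac{1012}{3}\right) 203 = - \frac{205436}{3}$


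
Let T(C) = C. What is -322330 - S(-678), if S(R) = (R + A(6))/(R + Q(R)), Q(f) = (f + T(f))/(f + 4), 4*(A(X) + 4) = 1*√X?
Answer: -36714791237/113904 + 337*√6/911232 ≈ -3.2233e+5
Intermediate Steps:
A(X) = -4 + √X/4 (A(X) = -4 + (1*√X)/4 = -4 + √X/4)
Q(f) = 2*f/(4 + f) (Q(f) = (f + f)/(f + 4) = (2*f)/(4 + f) = 2*f/(4 + f))
S(R) = (-4 + R + √6/4)/(R + 2*R/(4 + R)) (S(R) = (R + (-4 + √6/4))/(R + 2*R/(4 + R)) = (-4 + R + √6/4)/(R + 2*R/(4 + R)))
-322330 - S(-678) = -322330 - (4 - 678)*(-16 + √6 + 4*(-678))/(4*(-678)*(6 - 678)) = -322330 - (-1)*(-674)*(-16 + √6 - 2712)/(4*678*(-672)) = -322330 - (-1)*(-1)*(-674)*(-2728 + √6)/(4*678*672) = -322330 - (114917/113904 - 337*√6/911232) = -322330 + (-114917/113904 + 337*√6/911232) = -36714791237/113904 + 337*√6/911232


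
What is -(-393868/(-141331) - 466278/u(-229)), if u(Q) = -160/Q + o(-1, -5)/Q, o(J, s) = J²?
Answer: 5030310374370/7490543 ≈ 6.7156e+5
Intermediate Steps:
u(Q) = -159/Q (u(Q) = -160/Q + (-1)²/Q = -160/Q + 1/Q = -159/Q)
-(-393868/(-141331) - 466278/u(-229)) = -(-393868/(-141331) - 466278/((-159/(-229)))) = -(-393868*(-1/141331) - 466278/((-159*(-1/229)))) = -(393868/141331 - 466278/159/229) = -(393868/141331 - 466278*229/159) = -(393868/141331 - 35592554/53) = -1*(-5030310374370/7490543) = 5030310374370/7490543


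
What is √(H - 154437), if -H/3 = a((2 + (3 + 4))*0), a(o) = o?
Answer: I*√154437 ≈ 392.98*I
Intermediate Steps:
H = 0 (H = -3*(2 + (3 + 4))*0 = -3*(2 + 7)*0 = -27*0 = -3*0 = 0)
√(H - 154437) = √(0 - 154437) = √(-154437) = I*√154437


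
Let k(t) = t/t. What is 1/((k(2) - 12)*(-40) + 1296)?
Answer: 1/1736 ≈ 0.00057604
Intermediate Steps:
k(t) = 1
1/((k(2) - 12)*(-40) + 1296) = 1/((1 - 12)*(-40) + 1296) = 1/(-11*(-40) + 1296) = 1/(440 + 1296) = 1/1736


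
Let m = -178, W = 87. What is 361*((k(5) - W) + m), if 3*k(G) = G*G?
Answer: -277970/3 ≈ -92657.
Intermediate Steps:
k(G) = G²/3 (k(G) = (G*G)/3 = G²/3)
361*((k(5) - W) + m) = 361*(((⅓)*5² - 1*87) - 178) = 361*(((⅓)*25 - 87) - 178) = 361*((25/3 - 87) - 178) = 361*(-236/3 - 178) = 361*(-770/3) = -277970/3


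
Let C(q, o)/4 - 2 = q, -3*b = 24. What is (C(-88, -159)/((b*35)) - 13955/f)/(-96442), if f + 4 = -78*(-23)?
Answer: 82291/1208418260 ≈ 6.8098e-5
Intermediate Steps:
b = -8 (b = -⅓*24 = -8)
C(q, o) = 8 + 4*q
f = 1790 (f = -4 - 78*(-23) = -4 + 1794 = 1790)
(C(-88, -159)/((b*35)) - 13955/f)/(-96442) = ((8 + 4*(-88))/((-8*35)) - 13955/1790)/(-96442) = ((8 - 352)/(-280) - 13955*1/1790)*(-1/96442) = (-344*(-1/280) - 2791/358)*(-1/96442) = (43/35 - 2791/358)*(-1/96442) = -82291/12530*(-1/96442) = 82291/1208418260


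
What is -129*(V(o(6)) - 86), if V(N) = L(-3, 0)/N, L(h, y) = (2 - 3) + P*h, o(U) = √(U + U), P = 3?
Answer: 11094 + 215*√3 ≈ 11466.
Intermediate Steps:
o(U) = √2*√U (o(U) = √(2*U) = √2*√U)
L(h, y) = -1 + 3*h (L(h, y) = (2 - 3) + 3*h = -1 + 3*h)
V(N) = -10/N (V(N) = (-1 + 3*(-3))/N = (-1 - 9)/N = -10/N)
-129*(V(o(6)) - 86) = -129*(-10*√3/6 - 86) = -129*(-5*√3/3 - 86) = -129*(-86 - 5*√3/3) = 11094 + 215*√3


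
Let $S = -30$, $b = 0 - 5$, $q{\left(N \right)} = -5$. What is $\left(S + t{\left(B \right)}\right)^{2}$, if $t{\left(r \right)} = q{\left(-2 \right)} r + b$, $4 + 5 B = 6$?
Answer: $1369$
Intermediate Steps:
$B = \frac{2}{5}$ ($B = - \frac{4}{5} + \frac{1}{5} \cdot 6 = - \frac{4}{5} + \frac{6}{5} = \frac{2}{5} \approx 0.4$)
$b = -5$ ($b = 0 - 5 = -5$)
$t{\left(r \right)} = -5 - 5 r$ ($t{\left(r \right)} = - 5 r - 5 = -5 - 5 r$)
$\left(S + t{\left(B \right)}\right)^{2} = \left(-30 - 7\right)^{2} = \left(-37\right)^{2} = 1369$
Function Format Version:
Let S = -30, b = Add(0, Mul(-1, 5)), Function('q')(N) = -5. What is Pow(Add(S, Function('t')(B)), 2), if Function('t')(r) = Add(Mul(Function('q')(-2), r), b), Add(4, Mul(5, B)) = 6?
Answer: 1369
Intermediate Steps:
B = Rational(2, 5) (B = Add(Rational(-4, 5), Mul(Rational(1, 5), 6)) = Add(Rational(-4, 5), Rational(6, 5)) = Rational(2, 5) ≈ 0.40000)
b = -5 (b = Add(0, -5) = -5)
Function('t')(r) = Add(-5, Mul(-5, r)) (Function('t')(r) = Add(Mul(-5, r), -5) = Add(-5, Mul(-5, r)))
Pow(Add(S, Function('t')(B)), 2) = Pow(Add(-30, Add(-5, Mul(-5, Rational(2, 5)))), 2) = Pow(Add(-30, Add(-5, -2)), 2) = Pow(Add(-30, -7), 2) = Pow(-37, 2) = 1369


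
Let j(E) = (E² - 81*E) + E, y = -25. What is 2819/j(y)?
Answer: 2819/2625 ≈ 1.0739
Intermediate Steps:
j(E) = E² - 80*E
2819/j(y) = 2819/((-25*(-80 - 25))) = 2819/((-25*(-105))) = 2819/2625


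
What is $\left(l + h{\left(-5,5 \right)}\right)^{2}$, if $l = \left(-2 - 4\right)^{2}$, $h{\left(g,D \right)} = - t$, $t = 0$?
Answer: $1296$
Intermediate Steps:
$h{\left(g,D \right)} = 0$ ($h{\left(g,D \right)} = \left(-1\right) 0 = 0$)
$l = 36$ ($l = \left(-6\right)^{2} = 36$)
$\left(l + h{\left(-5,5 \right)}\right)^{2} = \left(36 + 0\right)^{2} = 36^{2} = 1296$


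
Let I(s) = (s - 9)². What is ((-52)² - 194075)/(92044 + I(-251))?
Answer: -191371/159644 ≈ -1.1987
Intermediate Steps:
I(s) = (-9 + s)²
((-52)² - 194075)/(92044 + I(-251)) = ((-52)² - 194075)/(92044 + (-9 - 251)²) = (2704 - 194075)/(92044 + (-260)²) = -191371/(92044 + 67600) = -191371/159644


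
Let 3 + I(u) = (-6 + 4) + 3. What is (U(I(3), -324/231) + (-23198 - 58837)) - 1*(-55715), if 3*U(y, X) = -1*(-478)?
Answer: -78482/3 ≈ -26161.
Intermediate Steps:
I(u) = -2 (I(u) = -3 + ((-6 + 4) + 3) = -3 + (-2 + 3) = -3 + 1 = -2)
U(y, X) = 478/3 (U(y, X) = (-1*(-478))/3 = (⅓)*478 = 478/3)
(U(I(3), -324/231) + (-23198 - 58837)) - 1*(-55715) = (478/3 + (-23198 - 58837)) - 1*(-55715) = (478/3 - 82035) + 55715 = -245627/3 + 55715 = -78482/3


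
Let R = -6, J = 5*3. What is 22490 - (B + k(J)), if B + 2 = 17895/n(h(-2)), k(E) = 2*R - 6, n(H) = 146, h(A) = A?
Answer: 3268565/146 ≈ 22387.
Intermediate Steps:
J = 15
k(E) = -18 (k(E) = 2*(-6) - 6 = -12 - 6 = -18)
B = 17603/146 (B = -2 + 17895/146 = 17603/146 ≈ 120.57)
22490 - (B + k(J)) = 22490 - (17603/146 - 18) = 22490 - 1*14975/146 = 22490 - 14975/146 = 3268565/146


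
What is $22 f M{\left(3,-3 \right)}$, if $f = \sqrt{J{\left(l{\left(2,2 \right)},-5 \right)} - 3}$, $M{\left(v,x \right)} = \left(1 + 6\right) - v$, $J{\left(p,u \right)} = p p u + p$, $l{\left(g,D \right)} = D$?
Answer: $88 i \sqrt{21} \approx 403.27 i$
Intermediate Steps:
$J{\left(p,u \right)} = p + u p^{2}$ ($J{\left(p,u \right)} = p^{2} u + p = u p^{2} + p = p + u p^{2}$)
$M{\left(v,x \right)} = 7 - v$
$f = i \sqrt{21}$ ($f = \sqrt{2 \left(1 + 2 \left(-5\right)\right) - 3} = \sqrt{2 \left(1 - 10\right) - 3} = \sqrt{2 \left(-9\right) - 3} = \sqrt{-18 - 3} = \sqrt{-21} = i \sqrt{21} \approx 4.5826 i$)
$22 f M{\left(3,-3 \right)} = 22 i \sqrt{21} \left(7 - 3\right) = 22 i \sqrt{21} \cdot 4 = 88 i \sqrt{21}$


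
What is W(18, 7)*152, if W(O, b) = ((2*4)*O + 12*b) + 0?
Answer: 34656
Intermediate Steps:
W(O, b) = 8*O + 12*b (W(O, b) = (8*O + 12*b) + 0 = 8*O + 12*b)
W(18, 7)*152 = (8*18 + 12*7)*152 = (144 + 84)*152 = 228*152 = 34656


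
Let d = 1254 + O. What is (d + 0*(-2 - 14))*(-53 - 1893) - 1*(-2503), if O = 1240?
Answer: -4850821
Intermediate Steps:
d = 2494 (d = 1254 + 1240 = 2494)
(d + 0*(-2 - 14))*(-53 - 1893) - 1*(-2503) = (2494 + 0*(-2 - 14))*(-53 - 1893) - 1*(-2503) = (2494 + 0*(-16))*(-1946) + 2503 = (2494 + 0)*(-1946) + 2503 = 2494*(-1946) + 2503 = -4853324 + 2503 = -4850821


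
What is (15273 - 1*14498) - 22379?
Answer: -21604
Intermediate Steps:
(15273 - 1*14498) - 22379 = (15273 - 14498) - 22379 = 775 - 22379 = -21604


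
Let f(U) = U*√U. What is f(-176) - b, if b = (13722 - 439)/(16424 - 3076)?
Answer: -13283/13348 - 704*I*√11 ≈ -0.99513 - 2334.9*I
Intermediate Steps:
f(U) = U^(3/2)
b = 13283/13348 ≈ 0.99513
f(-176) - b = (-176)^(3/2) - 1*13283/13348 = -704*I*√11 - 13283/13348 = -13283/13348 - 704*I*√11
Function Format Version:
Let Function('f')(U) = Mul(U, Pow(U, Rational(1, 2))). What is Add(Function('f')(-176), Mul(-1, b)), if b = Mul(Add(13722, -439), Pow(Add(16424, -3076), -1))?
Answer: Add(Rational(-13283, 13348), Mul(-704, I, Pow(11, Rational(1, 2)))) ≈ Add(-0.99513, Mul(-2334.9, I))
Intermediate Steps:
Function('f')(U) = Pow(U, Rational(3, 2))
b = Rational(13283, 13348) (b = Mul(13283, Pow(13348, -1)) = Mul(13283, Rational(1, 13348)) = Rational(13283, 13348) ≈ 0.99513)
Add(Function('f')(-176), Mul(-1, b)) = Add(Pow(-176, Rational(3, 2)), Mul(-1, Rational(13283, 13348))) = Add(Mul(-704, I, Pow(11, Rational(1, 2))), Rational(-13283, 13348)) = Add(Rational(-13283, 13348), Mul(-704, I, Pow(11, Rational(1, 2))))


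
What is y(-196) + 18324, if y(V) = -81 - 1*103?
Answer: 18140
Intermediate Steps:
y(V) = -184 (y(V) = -81 - 103 = -184)
y(-196) + 18324 = -184 + 18324 = 18140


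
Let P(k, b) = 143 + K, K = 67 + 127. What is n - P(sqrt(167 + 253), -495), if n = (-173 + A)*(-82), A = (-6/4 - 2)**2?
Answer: 25689/2 ≈ 12845.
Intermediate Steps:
K = 194
A = 49/4 (A = (-6*1/4 - 2)**2 = (-3/2 - 2)**2 = (-7/2)**2 = 49/4 ≈ 12.250)
P(k, b) = 337 (P(k, b) = 143 + 194 = 337)
n = 26363/2 (n = (-173 + 49/4)*(-82) = -643/4*(-82) = 26363/2 ≈ 13182.)
n - P(sqrt(167 + 253), -495) = 26363/2 - 1*337 = 26363/2 - 337 = 25689/2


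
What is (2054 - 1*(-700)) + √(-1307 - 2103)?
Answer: 2754 + I*√3410 ≈ 2754.0 + 58.395*I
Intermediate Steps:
(2054 - 1*(-700)) + √(-1307 - 2103) = (2054 + 700) + √(-3410) = 2754 + I*√3410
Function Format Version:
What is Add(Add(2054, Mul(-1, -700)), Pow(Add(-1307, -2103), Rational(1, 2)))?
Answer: Add(2754, Mul(I, Pow(3410, Rational(1, 2)))) ≈ Add(2754.0, Mul(58.395, I))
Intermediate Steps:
Add(Add(2054, Mul(-1, -700)), Pow(Add(-1307, -2103), Rational(1, 2))) = Add(Add(2054, 700), Pow(-3410, Rational(1, 2))) = Add(2754, Mul(I, Pow(3410, Rational(1, 2))))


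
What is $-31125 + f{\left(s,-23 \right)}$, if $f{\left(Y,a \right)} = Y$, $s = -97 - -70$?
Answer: $-31152$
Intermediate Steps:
$s = -27$ ($s = -97 + 70 = -27$)
$-31125 + f{\left(s,-23 \right)} = -31125 - 27 = -31152$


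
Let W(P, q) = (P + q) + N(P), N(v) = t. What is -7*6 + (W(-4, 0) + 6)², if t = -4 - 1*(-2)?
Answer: -42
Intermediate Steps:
t = -2 (t = -4 + 2 = -2)
N(v) = -2
W(P, q) = -2 + P + q (W(P, q) = (P + q) - 2 = -2 + P + q)
-7*6 + (W(-4, 0) + 6)² = -7*6 + ((-2 - 4 + 0) + 6)² = -42 + (-6 + 6)² = -42 + 0² = -42 + 0 = -42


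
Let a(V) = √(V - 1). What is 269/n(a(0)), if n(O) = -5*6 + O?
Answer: -8070/901 - 269*I/901 ≈ -8.9567 - 0.29856*I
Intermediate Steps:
a(V) = √(-1 + V)
n(O) = -30 + O
269/n(a(0)) = 269/(-30 + √(-1 + 0)) = 269/(-30 + √(-1)) = 269/(-30 + I) = 269*((-30 - I)/901) = 269*(-30 - I)/901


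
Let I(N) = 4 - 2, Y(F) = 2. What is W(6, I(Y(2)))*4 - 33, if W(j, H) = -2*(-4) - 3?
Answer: -13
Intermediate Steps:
I(N) = 2
W(j, H) = 5 (W(j, H) = 8 - 3 = 5)
W(6, I(Y(2)))*4 - 33 = 5*4 - 33 = 20 - 33 = -13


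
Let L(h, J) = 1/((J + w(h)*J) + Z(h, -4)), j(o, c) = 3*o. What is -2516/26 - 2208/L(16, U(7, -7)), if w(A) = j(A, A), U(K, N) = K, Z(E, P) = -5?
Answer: -9703210/13 ≈ -7.4640e+5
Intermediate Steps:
w(A) = 3*A
L(h, J) = 1/(-5 + J + 3*J*h) (L(h, J) = 1/((J + (3*h)*J) - 5) = 1/((J + 3*J*h) - 5) = 1/(-5 + J + 3*J*h))
-2516/26 - 2208/L(16, U(7, -7)) = -2516/26 - 2208/(1/(-5 + 7 + 3*7*16)) = -2516*1/26 - 2208/(1/(-5 + 7 + 336)) = -1258/13 - 2208/(1/338) = -1258/13 - 2208/1/338 = -1258/13 - 2208*338 = -1258/13 - 746304 = -9703210/13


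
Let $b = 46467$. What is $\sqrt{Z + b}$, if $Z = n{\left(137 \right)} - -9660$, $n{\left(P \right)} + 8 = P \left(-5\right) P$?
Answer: $i \sqrt{37726} \approx 194.23 i$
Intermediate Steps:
$n{\left(P \right)} = -8 - 5 P^{2}$ ($n{\left(P \right)} = -8 + P \left(-5\right) P = -8 + - 5 P P = -8 - 5 P^{2}$)
$Z = -84193$ ($Z = \left(-8 - 5 \cdot 137^{2}\right) - -9660 = \left(-8 - 93845\right) + 9660 = -93853 + 9660 = -84193$)
$\sqrt{Z + b} = \sqrt{-84193 + 46467} = \sqrt{-37726} = i \sqrt{37726}$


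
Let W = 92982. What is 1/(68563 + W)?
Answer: 1/161545 ≈ 6.1902e-6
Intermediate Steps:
1/(68563 + W) = 1/(68563 + 92982) = 1/161545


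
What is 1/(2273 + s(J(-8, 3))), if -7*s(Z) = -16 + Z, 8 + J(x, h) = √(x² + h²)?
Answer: 111545/253924152 + 7*√73/253924152 ≈ 0.00043952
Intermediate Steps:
J(x, h) = -8 + √(h² + x²) (J(x, h) = -8 + √(x² + h²) = -8 + √(h² + x²))
s(Z) = 16/7 - Z/7 (s(Z) = -(-16 + Z)/7 = 16/7 - Z/7)
1/(2273 + s(J(-8, 3))) = 1/(2273 + (16/7 - (-8 + √(3² + (-8)²))/7)) = 1/(2273 + (16/7 - (-8 + √(9 + 64))/7)) = 1/(2273 + (16/7 - (-8 + √73)/7)) = 1/(2273 + (16/7 + (8/7 - √73/7))) = 1/(2273 + (24/7 - √73/7)) = 1/(15935/7 - √73/7)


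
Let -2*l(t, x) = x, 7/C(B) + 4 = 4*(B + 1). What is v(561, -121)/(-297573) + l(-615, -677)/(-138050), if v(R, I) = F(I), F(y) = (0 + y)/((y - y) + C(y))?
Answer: -17579718847/575119337100 ≈ -0.030567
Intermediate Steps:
C(B) = 7/(4*B) (C(B) = 7/(-4 + 4*(B + 1)) = 7/(-4 + 4*(1 + B)) = 7/(-4 + (4 + 4*B)) = 7/((4*B)) = 7*(1/(4*B)) = 7/(4*B))
l(t, x) = -x/2
F(y) = 4*y²/7 (F(y) = (0 + y)/((y - y) + 7/(4*y)) = y/(0 + 7/(4*y)) = y/((7/(4*y))) = y*(4*y/7) = 4*y²/7)
v(R, I) = 4*I²/7
v(561, -121)/(-297573) + l(-615, -677)/(-138050) = ((4/7)*(-121)²)/(-297573) - ½*(-677)/(-138050) = ((4/7)*14641)*(-1/297573) + (677/2)*(-1/138050) = (58564/7)*(-1/297573) - 677/276100 = -58564/2083011 - 677/276100 = -17579718847/575119337100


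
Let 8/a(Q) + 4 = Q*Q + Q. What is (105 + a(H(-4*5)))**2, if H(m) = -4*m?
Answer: 28898980009/2621161 ≈ 11025.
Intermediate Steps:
a(Q) = 8/(-4 + Q + Q**2) (a(Q) = 8/(-4 + (Q*Q + Q)) = 8/(-4 + (Q**2 + Q)) = 8/(-4 + (Q + Q**2)) = 8/(-4 + Q + Q**2))
(105 + a(H(-4*5)))**2 = (105 + 8/(-4 - (-16)*5 + (-(-16)*5)**2))**2 = (105 + 8/(-4 - 4*(-20) + (-4*(-20))**2))**2 = (105 + 8/(-4 + 80 + 80**2))**2 = (105 + 8/(-4 + 80 + 6400))**2 = (105 + 8/6476)**2 = (105 + 8*(1/6476))**2 = (105 + 2/1619)**2 = (169997/1619)**2 = 28898980009/2621161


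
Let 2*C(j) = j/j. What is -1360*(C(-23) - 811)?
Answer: 1102280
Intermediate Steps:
C(j) = ½ (C(j) = (j/j)/2 = (½)*1 = ½)
-1360*(C(-23) - 811) = -1360*(½ - 811) = -1360*(-1621/2) = 1102280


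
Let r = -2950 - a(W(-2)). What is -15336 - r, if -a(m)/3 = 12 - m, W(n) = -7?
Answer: -12443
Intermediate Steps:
a(m) = -36 + 3*m (a(m) = -3*(12 - m) = -36 + 3*m)
r = -2893 (r = -2950 - (-36 + 3*(-7)) = -2950 - (-36 - 21) = -2950 - 1*(-57) = -2950 + 57 = -2893)
-15336 - r = -15336 - 1*(-2893) = -15336 + 2893 = -12443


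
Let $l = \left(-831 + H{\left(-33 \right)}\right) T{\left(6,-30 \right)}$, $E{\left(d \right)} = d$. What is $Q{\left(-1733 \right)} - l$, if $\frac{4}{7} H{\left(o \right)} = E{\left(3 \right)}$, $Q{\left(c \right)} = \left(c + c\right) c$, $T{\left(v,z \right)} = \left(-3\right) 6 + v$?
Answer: $5996669$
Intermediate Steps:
$T{\left(v,z \right)} = -18 + v$
$Q{\left(c \right)} = 2 c^{2}$ ($Q{\left(c \right)} = 2 c c = 2 c^{2}$)
$H{\left(o \right)} = \frac{21}{4}$ ($H{\left(o \right)} = \frac{7}{4} \cdot 3 = \frac{21}{4}$)
$l = 9909$ ($l = \left(-831 + \frac{21}{4}\right) \left(-18 + 6\right) = \left(- \frac{3303}{4}\right) \left(-12\right) = 9909$)
$Q{\left(-1733 \right)} - l = 2 \left(-1733\right)^{2} - 9909 = 2 \cdot 3003289 - 9909 = 6006578 - 9909 = 5996669$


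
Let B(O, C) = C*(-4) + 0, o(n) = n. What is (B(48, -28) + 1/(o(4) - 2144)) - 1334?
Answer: -2615081/2140 ≈ -1222.0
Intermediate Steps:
B(O, C) = -4*C (B(O, C) = -4*C + 0 = -4*C)
(B(48, -28) + 1/(o(4) - 2144)) - 1334 = (-4*(-28) + 1/(4 - 2144)) - 1334 = (112 + 1/(-2140)) - 1334 = (112 - 1/2140) - 1334 = 239679/2140 - 1334 = -2615081/2140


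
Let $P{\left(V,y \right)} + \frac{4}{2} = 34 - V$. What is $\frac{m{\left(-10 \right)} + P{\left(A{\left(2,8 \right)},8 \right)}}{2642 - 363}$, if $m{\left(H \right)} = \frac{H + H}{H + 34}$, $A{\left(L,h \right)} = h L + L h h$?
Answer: $- \frac{677}{13674} \approx -0.04951$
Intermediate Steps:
$A{\left(L,h \right)} = L h + L h^{2}$
$P{\left(V,y \right)} = 32 - V$ ($P{\left(V,y \right)} = -2 - \left(-34 + V\right) = 32 - V$)
$m{\left(H \right)} = \frac{2 H}{34 + H}$
$\frac{m{\left(-10 \right)} + P{\left(A{\left(2,8 \right)},8 \right)}}{2642 - 363} = \frac{2 \left(-10\right) \frac{1}{34 - 10} + \left(32 - 2 \cdot 8 \left(1 + 8\right)\right)}{2642 - 363} = \frac{2 \left(-10\right) \frac{1}{24} + \left(32 - 2 \cdot 8 \cdot 9\right)}{2279} = \left(2 \left(-10\right) \frac{1}{24} + \left(32 - 144\right)\right) \frac{1}{2279} = \left(- \frac{5}{6} + \left(32 - 144\right)\right) \frac{1}{2279} = \left(- \frac{5}{6} - 112\right) \frac{1}{2279} = \left(- \frac{677}{6}\right) \frac{1}{2279} = - \frac{677}{13674}$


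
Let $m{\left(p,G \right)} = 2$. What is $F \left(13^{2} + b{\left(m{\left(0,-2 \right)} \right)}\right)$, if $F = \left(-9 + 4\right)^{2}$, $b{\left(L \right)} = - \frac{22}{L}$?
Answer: $3950$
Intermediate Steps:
$F = 25$ ($F = \left(-5\right)^{2} = 25$)
$F \left(13^{2} + b{\left(m{\left(0,-2 \right)} \right)}\right) = 25 \left(13^{2} - \frac{22}{2}\right) = 25 \left(169 - 11\right) = 25 \cdot 158 = 3950$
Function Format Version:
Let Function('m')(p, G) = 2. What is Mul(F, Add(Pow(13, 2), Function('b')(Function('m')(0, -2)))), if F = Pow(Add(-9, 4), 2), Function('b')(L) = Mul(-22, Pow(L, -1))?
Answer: 3950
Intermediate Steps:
F = 25 (F = Pow(-5, 2) = 25)
Mul(F, Add(Pow(13, 2), Function('b')(Function('m')(0, -2)))) = Mul(25, Add(Pow(13, 2), Mul(-22, Pow(2, -1)))) = Mul(25, Add(169, Mul(-22, Rational(1, 2)))) = Mul(25, Add(169, -11)) = Mul(25, 158) = 3950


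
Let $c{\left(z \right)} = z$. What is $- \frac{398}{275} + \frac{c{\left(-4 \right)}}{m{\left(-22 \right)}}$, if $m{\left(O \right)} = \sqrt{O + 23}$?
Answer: $- \frac{1498}{275} \approx -5.4473$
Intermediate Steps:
$m{\left(O \right)} = \sqrt{23 + O}$
$- \frac{398}{275} + \frac{c{\left(-4 \right)}}{m{\left(-22 \right)}} = - \frac{398}{275} - \frac{4}{\sqrt{23 - 22}} = \left(-398\right) \frac{1}{275} - \frac{4}{\sqrt{1}} = - \frac{398}{275} - \frac{4}{1} = - \frac{398}{275} - 4 = - \frac{1498}{275}$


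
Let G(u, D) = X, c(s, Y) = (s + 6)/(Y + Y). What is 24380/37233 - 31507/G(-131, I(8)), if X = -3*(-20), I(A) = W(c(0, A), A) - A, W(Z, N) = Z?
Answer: -390545777/744660 ≈ -524.46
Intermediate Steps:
c(s, Y) = (6 + s)/(2*Y) (c(s, Y) = (6 + s)/((2*Y)) = (6 + s)*(1/(2*Y)) = (6 + s)/(2*Y))
I(A) = -A + 3/A (I(A) = (6 + 0)/(2*A) - A = (½)*6/A - A = 3/A - A = -A + 3/A)
X = 60
G(u, D) = 60
24380/37233 - 31507/G(-131, I(8)) = 24380/37233 - 31507/60 = -390545777/744660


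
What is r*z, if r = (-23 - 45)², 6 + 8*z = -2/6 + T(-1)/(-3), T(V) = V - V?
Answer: -10982/3 ≈ -3660.7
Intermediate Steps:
T(V) = 0
z = -19/24 (z = -¾ + (-2/6 + 0/(-3))/8 = -¾ + (-2*⅙ + 0*(-⅓))/8 = -¾ + (-⅓ + 0)/8 = -¾ + (⅛)*(-⅓) = -¾ - 1/24 = -19/24 ≈ -0.79167)
r = 4624 (r = (-68)² = 4624)
r*z = 4624*(-19/24) = -10982/3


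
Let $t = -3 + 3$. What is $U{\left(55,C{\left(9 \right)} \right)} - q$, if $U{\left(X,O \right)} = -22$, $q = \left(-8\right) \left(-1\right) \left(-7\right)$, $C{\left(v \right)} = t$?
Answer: $34$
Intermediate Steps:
$t = 0$
$C{\left(v \right)} = 0$
$q = -56$ ($q = 8 \left(-7\right) = -56$)
$U{\left(55,C{\left(9 \right)} \right)} - q = -22 - -56 = -22 + 56 = 34$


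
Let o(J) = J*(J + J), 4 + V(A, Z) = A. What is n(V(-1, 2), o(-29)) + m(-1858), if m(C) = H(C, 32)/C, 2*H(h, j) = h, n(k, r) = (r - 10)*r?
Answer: 5624609/2 ≈ 2.8123e+6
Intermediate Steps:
V(A, Z) = -4 + A
o(J) = 2*J² (o(J) = J*(2*J) = 2*J²)
n(k, r) = r*(-10 + r) (n(k, r) = (-10 + r)*r = r*(-10 + r))
H(h, j) = h/2
m(C) = ½ (m(C) = (C/2)/C = ½)
n(V(-1, 2), o(-29)) + m(-1858) = (2*(-29)²)*(-10 + 2*(-29)²) + ½ = (2*841)*(-10 + 2*841) + ½ = 1682*(-10 + 1682) + ½ = 1682*1672 + ½ = 2812304 + ½ = 5624609/2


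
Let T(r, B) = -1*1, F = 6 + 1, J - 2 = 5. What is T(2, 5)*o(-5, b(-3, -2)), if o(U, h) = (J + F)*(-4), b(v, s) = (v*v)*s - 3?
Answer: 56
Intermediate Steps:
J = 7 (J = 2 + 5 = 7)
F = 7
T(r, B) = -1
b(v, s) = -3 + s*v² (b(v, s) = v²*s - 3 = s*v² - 3 = -3 + s*v²)
o(U, h) = -56 (o(U, h) = (7 + 7)*(-4) = 14*(-4) = -56)
T(2, 5)*o(-5, b(-3, -2)) = -1*(-56) = 56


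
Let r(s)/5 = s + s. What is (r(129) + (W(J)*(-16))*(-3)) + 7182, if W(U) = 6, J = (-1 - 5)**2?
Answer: 8760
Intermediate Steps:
J = 36 (J = (-6)**2 = 36)
r(s) = 10*s (r(s) = 5*(s + s) = 5*(2*s) = 10*s)
(r(129) + (W(J)*(-16))*(-3)) + 7182 = (10*129 + (6*(-16))*(-3)) + 7182 = (1290 - 96*(-3)) + 7182 = (1290 + 288) + 7182 = 1578 + 7182 = 8760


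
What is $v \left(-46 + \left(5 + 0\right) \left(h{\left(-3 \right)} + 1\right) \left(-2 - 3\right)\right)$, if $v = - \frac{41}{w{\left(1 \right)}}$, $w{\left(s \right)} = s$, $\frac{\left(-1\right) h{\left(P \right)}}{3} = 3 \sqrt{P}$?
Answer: $2911 - 9225 i \sqrt{3} \approx 2911.0 - 15978.0 i$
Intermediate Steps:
$h{\left(P \right)} = - 9 \sqrt{P}$ ($h{\left(P \right)} = - 3 \cdot 3 \sqrt{P} = - 9 \sqrt{P}$)
$v = -41$ ($v = - \frac{41}{1} = \left(-41\right) 1 = -41$)
$v \left(-46 + \left(5 + 0\right) \left(h{\left(-3 \right)} + 1\right) \left(-2 - 3\right)\right) = - 41 \left(-46 + \left(5 + 0\right) \left(- 9 \sqrt{-3} + 1\right) \left(-2 - 3\right)\right) = - 41 \left(-46 + 5 \left(- 9 i \sqrt{3} + 1\right) \left(-5\right)\right) = - 41 \left(-46 + 5 \left(1 - 9 i \sqrt{3}\right) \left(-5\right)\right) = - 41 \left(-46 + 5 \left(-5 + 45 i \sqrt{3}\right)\right) = - 41 \left(-46 - \left(25 - 225 i \sqrt{3}\right)\right) = - 41 \left(-71 + 225 i \sqrt{3}\right) = 2911 - 9225 i \sqrt{3}$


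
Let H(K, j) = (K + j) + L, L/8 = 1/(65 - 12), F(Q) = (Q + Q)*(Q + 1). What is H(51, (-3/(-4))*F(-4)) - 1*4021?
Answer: -209448/53 ≈ -3951.8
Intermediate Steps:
F(Q) = 2*Q*(1 + Q) (F(Q) = (2*Q)*(1 + Q) = 2*Q*(1 + Q))
L = 8/53 (L = 8/(65 - 12) = 8/53 ≈ 0.15094)
H(K, j) = 8/53 + K + j (H(K, j) = (K + j) + 8/53 = 8/53 + K + j)
H(51, (-3/(-4))*F(-4)) - 1*4021 = (8/53 + 51 + (-3/(-4))*(2*(-4)*(1 - 4))) - 1*4021 = (8/53 + 51 + (-¼*(-3))*(2*(-4)*(-3))) - 4021 = (8/53 + 51 + (¾)*24) - 4021 = (8/53 + 51 + 18) - 4021 = 3665/53 - 4021 = -209448/53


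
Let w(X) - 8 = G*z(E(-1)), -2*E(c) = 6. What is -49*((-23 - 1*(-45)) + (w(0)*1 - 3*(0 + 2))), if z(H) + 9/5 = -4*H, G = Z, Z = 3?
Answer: -13377/5 ≈ -2675.4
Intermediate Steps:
E(c) = -3 (E(c) = -1/2*6 = -3)
G = 3
z(H) = -9/5 - 4*H
w(X) = 193/5 (w(X) = 8 + 3*(-9/5 - 4*(-3)) = 8 + 3*(-9/5 + 12) = 8 + 3*(51/5) = 8 + 153/5 = 193/5)
-49*((-23 - 1*(-45)) + (w(0)*1 - 3*(0 + 2))) = -49*((-23 - 1*(-45)) + ((193/5)*1 - 3*(0 + 2))) = -49*((-23 + 45) + (193/5 - 3*2)) = -49*(22 + (193/5 - 6)) = -49*(22 + 163/5) = -49*273/5 = -13377/5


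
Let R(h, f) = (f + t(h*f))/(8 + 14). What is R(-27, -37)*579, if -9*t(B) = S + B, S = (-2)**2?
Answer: -128924/33 ≈ -3906.8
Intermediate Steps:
S = 4
t(B) = -4/9 - B/9 (t(B) = -(4 + B)/9 = -4/9 - B/9)
R(h, f) = -2/99 + f/22 - f*h/198 (R(h, f) = (f + (-4/9 - h*f/9))/(8 + 14) = (f + (-4/9 - f*h/9))/22 = (f + (-4/9 - f*h/9))*(1/22) = (-4/9 + f - f*h/9)*(1/22) = -2/99 + f/22 - f*h/198)
R(-27, -37)*579 = (-2/99 + (1/22)*(-37) - 1/198*(-37)*(-27))*579 = (-2/99 - 37/22 - 111/22)*579 = -668/99*579 = -128924/33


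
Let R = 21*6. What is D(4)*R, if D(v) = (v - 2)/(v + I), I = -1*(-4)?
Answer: 63/2 ≈ 31.500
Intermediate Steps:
I = 4
R = 126
D(v) = (-2 + v)/(4 + v) (D(v) = (v - 2)/(v + 4) = (-2 + v)/(4 + v))
D(4)*R = ((-2 + 4)/(4 + 4))*126 = (2/8)*126 = ((1/8)*2)*126 = (1/4)*126 = 63/2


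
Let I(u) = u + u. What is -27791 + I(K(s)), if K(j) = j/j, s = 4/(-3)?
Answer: -27789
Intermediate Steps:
s = -4/3 (s = 4*(-⅓) = -4/3 ≈ -1.3333)
K(j) = 1
I(u) = 2*u
-27791 + I(K(s)) = -27791 + 2*1 = -27791 + 2 = -27789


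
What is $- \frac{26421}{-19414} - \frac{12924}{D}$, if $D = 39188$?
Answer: $\frac{196119903}{190198958} \approx 1.0311$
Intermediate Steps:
$- \frac{26421}{-19414} - \frac{12924}{D} = - \frac{26421}{-19414} - \frac{12924}{39188} = \left(-26421\right) \left(- \frac{1}{19414}\right) - \frac{3231}{9797} = \frac{26421}{19414} - \frac{3231}{9797} = \frac{196119903}{190198958}$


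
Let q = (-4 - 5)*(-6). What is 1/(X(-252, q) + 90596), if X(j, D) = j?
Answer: 1/90344 ≈ 1.1069e-5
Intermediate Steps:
q = 54 (q = -9*(-6) = 54)
1/(X(-252, q) + 90596) = 1/(-252 + 90596) = 1/90344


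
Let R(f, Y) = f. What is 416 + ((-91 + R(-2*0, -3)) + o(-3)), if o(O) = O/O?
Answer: 326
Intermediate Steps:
o(O) = 1
416 + ((-91 + R(-2*0, -3)) + o(-3)) = 416 + ((-91 - 2*0) + 1) = 416 + ((-91 + 0) + 1) = 416 + (-91 + 1) = 416 - 90 = 326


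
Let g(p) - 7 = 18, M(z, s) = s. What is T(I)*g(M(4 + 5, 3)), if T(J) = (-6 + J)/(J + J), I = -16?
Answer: 275/16 ≈ 17.188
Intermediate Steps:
T(J) = (-6 + J)/(2*J) (T(J) = (-6 + J)/((2*J)) = (-6 + J)*(1/(2*J)) = (-6 + J)/(2*J))
g(p) = 25 (g(p) = 7 + 18 = 25)
T(I)*g(M(4 + 5, 3)) = ((½)*(-6 - 16)/(-16))*25 = ((½)*(-1/16)*(-22))*25 = (11/16)*25 = 275/16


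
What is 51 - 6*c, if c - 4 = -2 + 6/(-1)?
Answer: 75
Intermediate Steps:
c = -4 (c = 4 + (-2 + 6/(-1)) = 4 + (-2 - 1*6) = 4 + (-2 - 6) = 4 - 8 = -4)
51 - 6*c = 51 - 6*(-4) = 51 + 24 = 75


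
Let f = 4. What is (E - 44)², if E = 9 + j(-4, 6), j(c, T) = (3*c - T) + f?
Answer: 2401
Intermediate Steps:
j(c, T) = 4 - T + 3*c (j(c, T) = (3*c - T) + 4 = (-T + 3*c) + 4 = 4 - T + 3*c)
E = -5 (E = 9 + (4 - 1*6 + 3*(-4)) = 9 + (4 - 6 - 12) = 9 - 14 = -5)
(E - 44)² = (-5 - 44)² = (-49)² = 2401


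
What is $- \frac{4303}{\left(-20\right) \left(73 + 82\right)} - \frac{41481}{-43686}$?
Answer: $\frac{17587331}{7523700} \approx 2.3376$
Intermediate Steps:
$- \frac{4303}{\left(-20\right) \left(73 + 82\right)} - \frac{41481}{-43686} = - \frac{4303}{\left(-20\right) 155} - - \frac{4609}{4854} = - \frac{4303}{-3100} + \frac{4609}{4854} = \left(-4303\right) \left(- \frac{1}{3100}\right) + \frac{4609}{4854} = \frac{4303}{3100} + \frac{4609}{4854} = \frac{17587331}{7523700}$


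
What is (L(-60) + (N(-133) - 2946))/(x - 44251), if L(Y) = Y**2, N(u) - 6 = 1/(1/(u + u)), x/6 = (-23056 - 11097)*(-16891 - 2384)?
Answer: 394/3949750199 ≈ 9.9753e-8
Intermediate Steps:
x = 3949794450 (x = 6*((-23056 - 11097)*(-16891 - 2384)) = 6*(-34153*(-19275)) = 6*658299075 = 3949794450)
N(u) = 6 + 2*u (N(u) = 6 + 1/(1/(u + u)) = 6 + 1/(1/(2*u)) = 6 + 2*u)
(L(-60) + (N(-133) - 2946))/(x - 44251) = ((-60)**2 + ((6 + 2*(-133)) - 2946))/(3949794450 - 44251) = (3600 + ((6 - 266) - 2946))/3949750199 = (3600 + (-260 - 2946))*(1/3949750199) = (3600 - 3206)*(1/3949750199) = 394*(1/3949750199) = 394/3949750199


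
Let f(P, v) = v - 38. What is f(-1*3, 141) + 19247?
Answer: 19350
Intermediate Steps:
f(P, v) = -38 + v
f(-1*3, 141) + 19247 = (-38 + 141) + 19247 = 103 + 19247 = 19350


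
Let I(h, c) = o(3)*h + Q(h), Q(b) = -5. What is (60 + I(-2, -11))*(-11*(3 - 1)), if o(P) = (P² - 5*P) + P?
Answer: -1342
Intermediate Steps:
o(P) = P² - 4*P
I(h, c) = -5 - 3*h (I(h, c) = (3*(-4 + 3))*h - 5 = (3*(-1))*h - 5 = -3*h - 5 = -5 - 3*h)
(60 + I(-2, -11))*(-11*(3 - 1)) = (60 + (-5 - 3*(-2)))*(-11*(3 - 1)) = (60 + (-5 + 6))*(-11*2) = (60 + 1)*(-22) = 61*(-22) = -1342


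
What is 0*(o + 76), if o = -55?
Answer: 0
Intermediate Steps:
0*(o + 76) = 0*(-55 + 76) = 0*21 = 0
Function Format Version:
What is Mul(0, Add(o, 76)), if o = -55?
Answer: 0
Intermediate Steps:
Mul(0, Add(o, 76)) = Mul(0, Add(-55, 76)) = Mul(0, 21) = 0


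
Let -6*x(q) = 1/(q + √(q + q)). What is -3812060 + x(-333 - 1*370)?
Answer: -16125013799/4230 + I*√1406/2973690 ≈ -3.8121e+6 + 1.2609e-5*I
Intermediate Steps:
x(q) = -1/(6*(q + √2*√q)) (x(q) = -1/(6*(q + √(q + q))) = -1/(6*(q + √(2*q))) = -1/(6*(q + √2*√q)))
-3812060 + x(-333 - 1*370) = -3812060 - 1/(6*(-333 - 1*370) + 6*√2*√(-333 - 1*370)) = -3812060 - 1/(6*(-333 - 370) + 6*√2*√(-333 - 370)) = -3812060 - 1/(6*(-703) + 6*√2*√(-703)) = -3812060 - 1/(-4218 + 6*√2*(I*√703)) = -3812060 - 1/(-4218 + 6*I*√1406)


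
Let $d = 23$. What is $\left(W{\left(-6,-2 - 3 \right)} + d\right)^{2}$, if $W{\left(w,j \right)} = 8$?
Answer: $961$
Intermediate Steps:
$\left(W{\left(-6,-2 - 3 \right)} + d\right)^{2} = \left(8 + 23\right)^{2} = 31^{2} = 961$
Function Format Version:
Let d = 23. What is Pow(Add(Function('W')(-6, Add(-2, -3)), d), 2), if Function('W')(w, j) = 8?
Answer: 961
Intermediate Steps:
Pow(Add(Function('W')(-6, Add(-2, -3)), d), 2) = Pow(Add(8, 23), 2) = Pow(31, 2) = 961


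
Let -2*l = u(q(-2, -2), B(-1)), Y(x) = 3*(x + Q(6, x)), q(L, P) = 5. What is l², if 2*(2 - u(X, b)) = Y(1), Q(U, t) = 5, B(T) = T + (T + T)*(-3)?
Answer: 49/4 ≈ 12.250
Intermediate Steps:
B(T) = -5*T (B(T) = T + (2*T)*(-3) = T - 6*T = -5*T)
Y(x) = 15 + 3*x (Y(x) = 3*(x + 5) = 3*(5 + x) = 15 + 3*x)
u(X, b) = -7 (u(X, b) = 2 - (15 + 3*1)/2 = 2 - (15 + 3)/2 = 2 - ½*18 = 2 - 9 = -7)
l = 7/2 (l = -½*(-7) = 7/2 ≈ 3.5000)
l² = (7/2)² = 49/4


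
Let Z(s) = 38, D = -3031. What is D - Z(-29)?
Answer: -3069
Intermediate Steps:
D - Z(-29) = -3031 - 1*38 = -3031 - 38 = -3069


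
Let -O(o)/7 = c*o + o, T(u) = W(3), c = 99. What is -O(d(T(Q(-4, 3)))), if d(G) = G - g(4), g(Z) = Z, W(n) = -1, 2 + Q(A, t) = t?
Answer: -3500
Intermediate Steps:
Q(A, t) = -2 + t
T(u) = -1
d(G) = -4 + G (d(G) = G - 1*4 = G - 4 = -4 + G)
O(o) = -700*o (O(o) = -7*(99*o + o) = -700*o)
-O(d(T(Q(-4, 3)))) = -(-700)*(-4 - 1) = -(-700)*(-5) = -1*3500 = -3500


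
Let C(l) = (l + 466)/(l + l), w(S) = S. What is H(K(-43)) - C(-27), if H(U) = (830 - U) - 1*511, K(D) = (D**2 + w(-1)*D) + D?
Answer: -82181/54 ≈ -1521.9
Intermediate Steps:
C(l) = (466 + l)/(2*l) (C(l) = (466 + l)/((2*l)) = (466 + l)*(1/(2*l)) = (466 + l)/(2*l))
K(D) = D**2 (K(D) = (D**2 - D) + D = D**2)
H(U) = 319 - U (H(U) = (830 - U) - 511 = 319 - U)
H(K(-43)) - C(-27) = (319 - 1*(-43)**2) - (466 - 27)/(2*(-27)) = (319 - 1*1849) - (-1)*439/(2*27) = (319 - 1849) - 1*(-439/54) = -1530 + 439/54 = -82181/54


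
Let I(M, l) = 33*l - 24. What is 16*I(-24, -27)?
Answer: -14640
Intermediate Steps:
I(M, l) = -24 + 33*l
16*I(-24, -27) = 16*(-24 + 33*(-27)) = 16*(-24 - 891) = 16*(-915) = -14640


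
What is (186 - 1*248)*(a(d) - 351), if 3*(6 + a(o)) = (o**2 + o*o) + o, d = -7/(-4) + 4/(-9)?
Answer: 21419543/972 ≈ 22037.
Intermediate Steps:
d = 47/36 (d = -7*(-1/4) + 4*(-1/9) = 7/4 - 4/9 = 47/36 ≈ 1.3056)
a(o) = -6 + o/3 + 2*o**2/3 (a(o) = -6 + ((o**2 + o*o) + o)/3 = -6 + ((o**2 + o**2) + o)/3 = -6 + (2*o**2 + o)/3 = -6 + (o + 2*o**2)/3 = -6 + (o/3 + 2*o**2/3) = -6 + o/3 + 2*o**2/3)
(186 - 1*248)*(a(d) - 351) = (186 - 1*248)*((-6 + (1/3)*(47/36) + 2*(47/36)**2/3) - 351) = (186 - 248)*((-6 + 47/108 + (2/3)*(2209/1296)) - 351) = -62*((-6 + 47/108 + 2209/1944) - 351) = -62*(-8609/1944 - 351) = -62*(-690953/1944) = 21419543/972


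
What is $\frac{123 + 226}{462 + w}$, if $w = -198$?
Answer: $\frac{349}{264} \approx 1.322$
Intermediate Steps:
$\frac{123 + 226}{462 + w} = \frac{123 + 226}{462 - 198} = \frac{349}{264}$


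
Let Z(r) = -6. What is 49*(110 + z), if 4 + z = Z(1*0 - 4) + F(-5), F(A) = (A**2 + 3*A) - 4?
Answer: 5194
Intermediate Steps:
F(A) = -4 + A**2 + 3*A
z = -4 (z = -4 + (-6 + (-4 + (-5)**2 + 3*(-5))) = -4 + (-6 + (-4 + 25 - 15)) = -4 + (-6 + 6) = -4 + 0 = -4)
49*(110 + z) = 49*(110 - 4) = 49*106 = 5194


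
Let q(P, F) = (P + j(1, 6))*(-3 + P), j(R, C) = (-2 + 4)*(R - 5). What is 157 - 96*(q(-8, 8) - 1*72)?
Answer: -9827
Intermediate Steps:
j(R, C) = -10 + 2*R (j(R, C) = 2*(-5 + R) = -10 + 2*R)
q(P, F) = (-8 + P)*(-3 + P) (q(P, F) = (P + (-10 + 2*1))*(-3 + P) = (P + (-10 + 2))*(-3 + P) = (P - 8)*(-3 + P) = (-8 + P)*(-3 + P))
157 - 96*(q(-8, 8) - 1*72) = 157 - 96*((24 + (-8)² - 11*(-8)) - 1*72) = 157 - 96*((24 + 64 + 88) - 72) = 157 - 96*(176 - 72) = 157 - 96*104 = 157 - 9984 = -9827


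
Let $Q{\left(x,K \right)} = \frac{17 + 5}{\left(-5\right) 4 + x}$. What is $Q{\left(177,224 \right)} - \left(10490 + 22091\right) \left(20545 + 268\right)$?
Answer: $- \frac{106463011399}{157} \approx -6.7811 \cdot 10^{8}$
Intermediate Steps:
$Q{\left(x,K \right)} = \frac{22}{-20 + x}$
$Q{\left(177,224 \right)} - \left(10490 + 22091\right) \left(20545 + 268\right) = \frac{22}{-20 + 177} - \left(10490 + 22091\right) \left(20545 + 268\right) = \frac{22}{157} - 32581 \cdot 20813 = 22 \cdot \frac{1}{157} - 678108353 = \frac{22}{157} - 678108353 = - \frac{106463011399}{157}$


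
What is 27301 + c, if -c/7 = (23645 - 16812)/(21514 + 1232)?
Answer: 620940715/22746 ≈ 27299.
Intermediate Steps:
c = -47831/22746 (c = -7*(23645 - 16812)/(21514 + 1232) = -47831/22746 ≈ -2.1028)
27301 + c = 27301 - 47831/22746 = 620940715/22746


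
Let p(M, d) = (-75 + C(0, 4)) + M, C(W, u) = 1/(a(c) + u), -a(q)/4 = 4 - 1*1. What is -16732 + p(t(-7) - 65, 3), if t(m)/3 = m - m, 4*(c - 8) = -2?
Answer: -134977/8 ≈ -16872.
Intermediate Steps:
c = 15/2 (c = 8 + (1/4)*(-2) = 8 - 1/2 = 15/2 ≈ 7.5000)
a(q) = -12 (a(q) = -4*(4 - 1*1) = -4*(4 - 1) = -4*3 = -12)
t(m) = 0 (t(m) = 3*(m - m) = 3*0 = 0)
C(W, u) = 1/(-12 + u)
p(M, d) = -601/8 + M (p(M, d) = (-75 + 1/(-12 + 4)) + M = (-75 + 1/(-8)) + M = (-75 - 1/8) + M = -601/8 + M)
-16732 + p(t(-7) - 65, 3) = -16732 + (-601/8 + (0 - 65)) = -16732 + (-601/8 - 65) = -16732 - 1121/8 = -134977/8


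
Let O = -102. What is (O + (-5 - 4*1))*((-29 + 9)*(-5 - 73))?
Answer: -173160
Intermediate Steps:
(O + (-5 - 4*1))*((-29 + 9)*(-5 - 73)) = (-102 + (-5 - 4*1))*((-29 + 9)*(-5 - 73)) = (-102 + (-5 - 4))*(-20*(-78)) = (-102 - 9)*1560 = -111*1560 = -173160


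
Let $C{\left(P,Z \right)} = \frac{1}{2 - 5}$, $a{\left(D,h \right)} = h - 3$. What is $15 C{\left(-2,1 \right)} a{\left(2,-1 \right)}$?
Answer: $20$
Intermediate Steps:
$a{\left(D,h \right)} = -3 + h$
$C{\left(P,Z \right)} = - \frac{1}{3}$ ($C{\left(P,Z \right)} = \frac{1}{-3} = - \frac{1}{3}$)
$15 C{\left(-2,1 \right)} a{\left(2,-1 \right)} = 15 \left(- \frac{1}{3}\right) \left(-3 - 1\right) = \left(-5\right) \left(-4\right) = 20$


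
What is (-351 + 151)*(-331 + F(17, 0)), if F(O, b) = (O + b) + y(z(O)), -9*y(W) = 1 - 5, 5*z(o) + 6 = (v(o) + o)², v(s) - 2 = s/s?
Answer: 564400/9 ≈ 62711.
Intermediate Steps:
v(s) = 3 (v(s) = 2 + s/s = 2 + 1 = 3)
z(o) = -6/5 + (3 + o)²/5
y(W) = 4/9 (y(W) = -(1 - 5)/9 = -⅑*(-4) = 4/9)
F(O, b) = 4/9 + O + b (F(O, b) = (O + b) + 4/9 = 4/9 + O + b)
(-351 + 151)*(-331 + F(17, 0)) = (-351 + 151)*(-331 + (4/9 + 17 + 0)) = -200*(-331 + 157/9) = -200*(-2822/9) = 564400/9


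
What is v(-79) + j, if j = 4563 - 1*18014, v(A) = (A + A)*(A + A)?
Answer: 11513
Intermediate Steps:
v(A) = 4*A² (v(A) = (2*A)*(2*A) = 4*A²)
j = -13451 (j = 4563 - 18014 = -13451)
v(-79) + j = 4*(-79)² - 13451 = 4*6241 - 13451 = 24964 - 13451 = 11513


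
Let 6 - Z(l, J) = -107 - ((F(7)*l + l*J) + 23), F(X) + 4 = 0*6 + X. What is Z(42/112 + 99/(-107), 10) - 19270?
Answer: -16384827/856 ≈ -19141.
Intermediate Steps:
F(X) = -4 + X (F(X) = -4 + (0*6 + X) = -4 + (0 + X) = -4 + X)
Z(l, J) = 136 + 3*l + J*l (Z(l, J) = 6 - (-107 - (((-4 + 7)*l + l*J) + 23)) = 6 - (-107 - ((3*l + J*l) + 23)) = 6 - (-107 - (23 + 3*l + J*l)) = 6 - (-107 + (-23 - 3*l - J*l)) = 6 - (-130 - 3*l - J*l) = 6 + (130 + 3*l + J*l) = 136 + 3*l + J*l)
Z(42/112 + 99/(-107), 10) - 19270 = (136 + 3*(42/112 + 99/(-107)) + 10*(42/112 + 99/(-107))) - 19270 = (136 + 3*(42*(1/112) + 99*(-1/107)) + 10*(42*(1/112) + 99*(-1/107))) - 19270 = (136 + 3*(3/8 - 99/107) + 10*(3/8 - 99/107)) - 19270 = (136 + 3*(-471/856) + 10*(-471/856)) - 19270 = (136 - 1413/856 - 2355/428) - 19270 = 110293/856 - 19270 = -16384827/856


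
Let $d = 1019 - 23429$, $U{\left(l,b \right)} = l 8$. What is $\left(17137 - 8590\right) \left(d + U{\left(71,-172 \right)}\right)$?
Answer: $-186683574$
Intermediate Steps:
$U{\left(l,b \right)} = 8 l$
$d = -22410$ ($d = 1019 - 23429 = -22410$)
$\left(17137 - 8590\right) \left(d + U{\left(71,-172 \right)}\right) = \left(17137 - 8590\right) \left(-22410 + 8 \cdot 71\right) = 8547 \left(-22410 + 568\right) = 8547 \left(-21842\right) = -186683574$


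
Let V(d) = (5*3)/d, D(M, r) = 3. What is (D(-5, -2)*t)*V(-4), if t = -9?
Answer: 405/4 ≈ 101.25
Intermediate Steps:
V(d) = 15/d
(D(-5, -2)*t)*V(-4) = (3*(-9))*(15/(-4)) = -405*(-1)/4 = -27*(-15/4) = 405/4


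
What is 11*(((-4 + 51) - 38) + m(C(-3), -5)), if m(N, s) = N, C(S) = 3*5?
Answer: 264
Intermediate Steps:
C(S) = 15
11*(((-4 + 51) - 38) + m(C(-3), -5)) = 11*(((-4 + 51) - 38) + 15) = 11*((47 - 38) + 15) = 11*(9 + 15) = 11*24 = 264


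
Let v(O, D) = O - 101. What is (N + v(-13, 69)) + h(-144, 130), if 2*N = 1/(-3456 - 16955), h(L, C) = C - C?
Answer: -4653709/40822 ≈ -114.00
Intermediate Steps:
v(O, D) = -101 + O
h(L, C) = 0
N = -1/40822 (N = 1/(2*(-3456 - 16955)) = (1/2)/(-20411) = (1/2)*(-1/20411) = -1/40822 ≈ -2.4497e-5)
(N + v(-13, 69)) + h(-144, 130) = (-1/40822 + (-101 - 13)) + 0 = (-1/40822 - 114) + 0 = -4653709/40822 + 0 = -4653709/40822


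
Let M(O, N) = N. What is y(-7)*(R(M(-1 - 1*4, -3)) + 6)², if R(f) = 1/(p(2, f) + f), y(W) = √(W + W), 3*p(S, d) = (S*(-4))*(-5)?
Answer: 35721*I*√14/961 ≈ 139.08*I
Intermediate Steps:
p(S, d) = 20*S/3 (p(S, d) = ((S*(-4))*(-5))/3 = (-4*S*(-5))/3 = (20*S)/3 = 20*S/3)
y(W) = √2*√W (y(W) = √(2*W) = √2*√W)
R(f) = 1/(40/3 + f) (R(f) = 1/((20/3)*2 + f) = 1/(40/3 + f))
y(-7)*(R(M(-1 - 1*4, -3)) + 6)² = (√2*√(-7))*(3/(40 + 3*(-3)) + 6)² = (√2*(I*√7))*(3/(40 - 9) + 6)² = (I*√14)*(3/31 + 6)² = (I*√14)*(189/31)² = (I*√14)*(35721/961) = 35721*I*√14/961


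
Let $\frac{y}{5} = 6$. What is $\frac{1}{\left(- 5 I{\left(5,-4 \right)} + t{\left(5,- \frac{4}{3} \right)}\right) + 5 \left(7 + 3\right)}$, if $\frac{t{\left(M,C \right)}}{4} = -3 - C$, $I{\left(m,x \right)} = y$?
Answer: $- \frac{3}{320} \approx -0.009375$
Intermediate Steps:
$y = 30$ ($y = 5 \cdot 6 = 30$)
$I{\left(m,x \right)} = 30$
$t{\left(M,C \right)} = -12 - 4 C$ ($t{\left(M,C \right)} = 4 \left(-3 - C\right) = -12 - 4 C$)
$\frac{1}{\left(- 5 I{\left(5,-4 \right)} + t{\left(5,- \frac{4}{3} \right)}\right) + 5 \left(7 + 3\right)} = \frac{1}{\left(\left(-5\right) 30 - \left(12 + 4 \left(- \frac{4}{3}\right)\right)\right) + 5 \left(7 + 3\right)} = \frac{1}{\left(-150 - \left(12 + 4 \left(\left(-4\right) \frac{1}{3}\right)\right)\right) + 5 \cdot 10} = \frac{1}{\left(-150 - \frac{20}{3}\right) + 50} = \frac{1}{- \frac{470}{3} + 50} = \frac{1}{- \frac{320}{3}} = - \frac{3}{320}$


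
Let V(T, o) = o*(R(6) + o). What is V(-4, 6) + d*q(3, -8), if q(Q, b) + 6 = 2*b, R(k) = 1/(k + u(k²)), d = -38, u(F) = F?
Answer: 6105/7 ≈ 872.14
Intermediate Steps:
R(k) = 1/(k + k²)
q(Q, b) = -6 + 2*b
V(T, o) = o*(1/42 + o) (V(T, o) = o*(1/(6*(1 + 6)) + o) = o*((⅙)/7 + o) = o*((⅙)*(⅐) + o) = o*(1/42 + o))
V(-4, 6) + d*q(3, -8) = 6*(1/42 + 6) - 38*(-6 + 2*(-8)) = 6*(253/42) - 38*(-6 - 16) = 253/7 - 38*(-22) = 253/7 + 836 = 6105/7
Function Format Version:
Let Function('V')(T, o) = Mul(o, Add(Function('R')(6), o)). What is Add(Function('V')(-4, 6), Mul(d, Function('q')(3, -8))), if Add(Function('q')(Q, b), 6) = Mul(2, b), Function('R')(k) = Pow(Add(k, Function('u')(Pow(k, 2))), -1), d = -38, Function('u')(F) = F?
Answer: Rational(6105, 7) ≈ 872.14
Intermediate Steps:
Function('R')(k) = Pow(Add(k, Pow(k, 2)), -1)
Function('q')(Q, b) = Add(-6, Mul(2, b))
Function('V')(T, o) = Mul(o, Add(Rational(1, 42), o)) (Function('V')(T, o) = Mul(o, Add(Mul(Pow(6, -1), Pow(Add(1, 6), -1)), o)) = Mul(o, Add(Mul(Rational(1, 6), Pow(7, -1)), o)) = Mul(o, Add(Mul(Rational(1, 6), Rational(1, 7)), o)) = Mul(o, Add(Rational(1, 42), o)))
Add(Function('V')(-4, 6), Mul(d, Function('q')(3, -8))) = Add(Mul(6, Add(Rational(1, 42), 6)), Mul(-38, Add(-6, Mul(2, -8)))) = Add(Mul(6, Rational(253, 42)), Mul(-38, Add(-6, -16))) = Add(Rational(253, 7), Mul(-38, -22)) = Add(Rational(253, 7), 836) = Rational(6105, 7)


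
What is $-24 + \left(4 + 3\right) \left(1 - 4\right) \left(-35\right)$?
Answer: $711$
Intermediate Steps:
$-24 + \left(4 + 3\right) \left(1 - 4\right) \left(-35\right) = -24 + 7 \left(-3\right) \left(-35\right) = -24 - -735 = -24 + 735 = 711$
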